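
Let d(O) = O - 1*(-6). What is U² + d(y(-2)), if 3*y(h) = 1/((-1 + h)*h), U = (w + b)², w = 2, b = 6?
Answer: 73837/18 ≈ 4102.1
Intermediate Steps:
U = 64 (U = (2 + 6)² = 8² = 64)
y(h) = 1/(3*h*(-1 + h)) (y(h) = (1/((-1 + h)*h))/3 = (1/(h*(-1 + h)))/3 = 1/(3*h*(-1 + h)))
d(O) = 6 + O (d(O) = O + 6 = 6 + O)
U² + d(y(-2)) = 64² + (6 + (⅓)/(-2*(-1 - 2))) = 4096 + (6 + (⅓)*(-½)/(-3)) = 4096 + (6 + (⅓)*(-½)*(-⅓)) = 4096 + (6 + 1/18) = 4096 + 109/18 = 73837/18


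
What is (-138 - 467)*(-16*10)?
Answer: 96800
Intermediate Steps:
(-138 - 467)*(-16*10) = -605*(-160) = 96800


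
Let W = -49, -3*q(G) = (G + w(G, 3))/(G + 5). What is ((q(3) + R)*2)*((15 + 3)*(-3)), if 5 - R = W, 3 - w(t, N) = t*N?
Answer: -11691/2 ≈ -5845.5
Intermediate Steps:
w(t, N) = 3 - N*t (w(t, N) = 3 - t*N = 3 - N*t)
q(G) = -(3 - 2*G)/(3*(5 + G)) (q(G) = -(G + (3 - 1*3*G))/(3*(G + 5)) = -(G + (3 - 3*G))/(3*(5 + G)) = -(3 - 2*G)/(3*(5 + G)))
R = 54 (R = 5 - 1*(-49) = 5 + 49 = 54)
((q(3) + R)*2)*((15 + 3)*(-3)) = (((-3 + 2*3)/(3*(5 + 3)) + 54)*2)*((15 + 3)*(-3)) = (((1/3)*(-3 + 6)/8 + 54)*2)*(18*(-3)) = (((1/3)*(1/8)*3 + 54)*2)*(-54) = ((1/8 + 54)*2)*(-54) = ((433/8)*2)*(-54) = (433/4)*(-54) = -11691/2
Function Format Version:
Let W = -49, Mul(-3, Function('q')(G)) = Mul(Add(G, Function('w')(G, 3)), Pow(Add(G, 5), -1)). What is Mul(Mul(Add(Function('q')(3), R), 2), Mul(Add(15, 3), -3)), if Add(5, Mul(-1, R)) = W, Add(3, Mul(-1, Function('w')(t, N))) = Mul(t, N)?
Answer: Rational(-11691, 2) ≈ -5845.5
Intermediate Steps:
Function('w')(t, N) = Add(3, Mul(-1, N, t)) (Function('w')(t, N) = Add(3, Mul(-1, Mul(t, N))) = Add(3, Mul(-1, Mul(N, t))) = Add(3, Mul(-1, N, t)))
Function('q')(G) = Mul(Rational(-1, 3), Pow(Add(5, G), -1), Add(3, Mul(-2, G))) (Function('q')(G) = Mul(Rational(-1, 3), Mul(Add(G, Add(3, Mul(-1, 3, G))), Pow(Add(G, 5), -1))) = Mul(Rational(-1, 3), Mul(Add(G, Add(3, Mul(-3, G))), Pow(Add(5, G), -1))) = Mul(Rational(-1, 3), Mul(Add(3, Mul(-2, G)), Pow(Add(5, G), -1))) = Mul(Rational(-1, 3), Mul(Pow(Add(5, G), -1), Add(3, Mul(-2, G)))) = Mul(Rational(-1, 3), Pow(Add(5, G), -1), Add(3, Mul(-2, G))))
R = 54 (R = Add(5, Mul(-1, -49)) = Add(5, 49) = 54)
Mul(Mul(Add(Function('q')(3), R), 2), Mul(Add(15, 3), -3)) = Mul(Mul(Add(Mul(Rational(1, 3), Pow(Add(5, 3), -1), Add(-3, Mul(2, 3))), 54), 2), Mul(Add(15, 3), -3)) = Mul(Mul(Add(Mul(Rational(1, 3), Pow(8, -1), Add(-3, 6)), 54), 2), Mul(18, -3)) = Mul(Mul(Add(Mul(Rational(1, 3), Rational(1, 8), 3), 54), 2), -54) = Mul(Mul(Add(Rational(1, 8), 54), 2), -54) = Mul(Mul(Rational(433, 8), 2), -54) = Mul(Rational(433, 4), -54) = Rational(-11691, 2)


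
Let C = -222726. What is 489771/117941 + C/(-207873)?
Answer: 42692898083/8172249831 ≈ 5.2241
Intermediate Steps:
489771/117941 + C/(-207873) = 489771/117941 - 222726/(-207873) = 489771*(1/117941) - 222726*(-1/207873) = 489771/117941 + 74242/69291 = 42692898083/8172249831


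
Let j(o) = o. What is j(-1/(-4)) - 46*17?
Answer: -3127/4 ≈ -781.75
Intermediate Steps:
j(-1/(-4)) - 46*17 = -1/(-4) - 46*17 = -1*(-¼) - 782 = ¼ - 782 = -3127/4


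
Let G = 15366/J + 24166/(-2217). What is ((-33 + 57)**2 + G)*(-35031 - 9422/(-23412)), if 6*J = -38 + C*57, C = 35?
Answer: -544607240372139725/25394229657 ≈ -2.1446e+7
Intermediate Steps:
J = 1957/6 (J = (-38 + 35*57)/6 = (-38 + 1995)/6 = (1/6)*1957 = 1957/6 ≈ 326.17)
G = 157105670/4338669 (G = 15366/(1957/6) + 24166/(-2217) = 15366*(6/1957) + 24166*(-1/2217) = 92196/1957 - 24166/2217 = 157105670/4338669 ≈ 36.211)
((-33 + 57)**2 + G)*(-35031 - 9422/(-23412)) = ((-33 + 57)**2 + 157105670/4338669)*(-35031 - 9422/(-23412)) = (24**2 + 157105670/4338669)*(-35031 - 9422*(-1/23412)) = (576 + 157105670/4338669)*(-35031 + 4711/11706) = (2656179014/4338669)*(-410068175/11706) = -544607240372139725/25394229657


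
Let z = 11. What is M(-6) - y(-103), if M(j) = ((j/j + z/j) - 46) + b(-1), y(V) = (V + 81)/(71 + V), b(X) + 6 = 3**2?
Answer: -2137/48 ≈ -44.521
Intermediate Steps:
b(X) = 3 (b(X) = -6 + 3**2 = -6 + 9 = 3)
y(V) = (81 + V)/(71 + V)
M(j) = -42 + 11/j (M(j) = ((j/j + 11/j) - 46) + 3 = ((1 + 11/j) - 46) + 3 = (-45 + 11/j) + 3 = -42 + 11/j)
M(-6) - y(-103) = (-42 + 11/(-6)) - (81 - 103)/(71 - 103) = (-42 + 11*(-1/6)) - (-22)/(-32) = (-42 - 11/6) - (-1)*(-22)/32 = -263/6 - 1*11/16 = -263/6 - 11/16 = -2137/48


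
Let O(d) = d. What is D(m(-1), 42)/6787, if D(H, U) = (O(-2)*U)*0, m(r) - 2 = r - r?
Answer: 0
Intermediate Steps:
m(r) = 2 (m(r) = 2 + (r - r) = 2 + 0 = 2)
D(H, U) = 0 (D(H, U) = -2*U*0 = 0)
D(m(-1), 42)/6787 = 0/6787 = 0*(1/6787) = 0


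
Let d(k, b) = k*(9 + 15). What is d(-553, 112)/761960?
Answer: -1659/95245 ≈ -0.017418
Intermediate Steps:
d(k, b) = 24*k (d(k, b) = k*24 = 24*k)
d(-553, 112)/761960 = (24*(-553))/761960 = -13272*1/761960 = -1659/95245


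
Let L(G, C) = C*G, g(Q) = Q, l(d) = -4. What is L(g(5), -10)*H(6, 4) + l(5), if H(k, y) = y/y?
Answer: -54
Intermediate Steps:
H(k, y) = 1
L(g(5), -10)*H(6, 4) + l(5) = -10*5*1 - 4 = -50*1 - 4 = -50 - 4 = -54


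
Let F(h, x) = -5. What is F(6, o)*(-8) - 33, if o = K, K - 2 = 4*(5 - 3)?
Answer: 7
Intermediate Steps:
K = 10 (K = 2 + 4*(5 - 3) = 2 + 4*2 = 2 + 8 = 10)
o = 10
F(6, o)*(-8) - 33 = -5*(-8) - 33 = 40 - 33 = 7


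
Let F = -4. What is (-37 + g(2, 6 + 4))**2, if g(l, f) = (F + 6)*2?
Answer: 1089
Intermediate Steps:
g(l, f) = 4 (g(l, f) = (-4 + 6)*2 = 2*2 = 4)
(-37 + g(2, 6 + 4))**2 = (-37 + 4)**2 = (-33)**2 = 1089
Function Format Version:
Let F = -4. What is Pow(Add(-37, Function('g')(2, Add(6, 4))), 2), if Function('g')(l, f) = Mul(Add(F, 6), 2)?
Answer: 1089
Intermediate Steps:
Function('g')(l, f) = 4 (Function('g')(l, f) = Mul(Add(-4, 6), 2) = Mul(2, 2) = 4)
Pow(Add(-37, Function('g')(2, Add(6, 4))), 2) = Pow(Add(-37, 4), 2) = Pow(-33, 2) = 1089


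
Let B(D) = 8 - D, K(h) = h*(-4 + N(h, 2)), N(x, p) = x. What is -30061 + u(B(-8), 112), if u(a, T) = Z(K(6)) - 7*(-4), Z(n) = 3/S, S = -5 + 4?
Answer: -30036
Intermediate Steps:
S = -1
K(h) = h*(-4 + h)
Z(n) = -3 (Z(n) = 3/(-1) = 3*(-1) = -3)
u(a, T) = 25 (u(a, T) = -3 - 7*(-4) = -3 + 28 = 25)
-30061 + u(B(-8), 112) = -30061 + 25 = -30036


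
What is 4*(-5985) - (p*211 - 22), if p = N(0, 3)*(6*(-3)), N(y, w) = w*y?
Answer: -23918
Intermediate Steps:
p = 0 (p = (3*0)*(6*(-3)) = 0*(-18) = 0)
4*(-5985) - (p*211 - 22) = 4*(-5985) - (0*211 - 22) = -23940 - (0 - 22) = -23940 - 1*(-22) = -23940 + 22 = -23918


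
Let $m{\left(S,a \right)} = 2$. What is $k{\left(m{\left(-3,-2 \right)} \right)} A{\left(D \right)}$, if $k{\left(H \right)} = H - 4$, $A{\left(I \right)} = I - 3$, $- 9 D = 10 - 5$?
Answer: $\frac{64}{9} \approx 7.1111$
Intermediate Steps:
$D = - \frac{5}{9}$ ($D = - \frac{10 - 5}{9} = \left(- \frac{1}{9}\right) 5 = - \frac{5}{9} \approx -0.55556$)
$A{\left(I \right)} = -3 + I$
$k{\left(H \right)} = -4 + H$ ($k{\left(H \right)} = H - 4 = -4 + H$)
$k{\left(m{\left(-3,-2 \right)} \right)} A{\left(D \right)} = \left(-4 + 2\right) \left(-3 - \frac{5}{9}\right) = \left(-2\right) \left(- \frac{32}{9}\right) = \frac{64}{9}$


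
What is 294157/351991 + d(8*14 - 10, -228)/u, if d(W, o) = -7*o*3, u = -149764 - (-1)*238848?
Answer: 6972503774/7839191561 ≈ 0.88944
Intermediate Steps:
u = 89084 (u = -149764 - 1*(-238848) = -149764 + 238848 = 89084)
d(W, o) = -21*o
294157/351991 + d(8*14 - 10, -228)/u = 294157/351991 - 21*(-228)/89084 = 294157*(1/351991) + 4788*(1/89084) = 294157/351991 + 1197/22271 = 6972503774/7839191561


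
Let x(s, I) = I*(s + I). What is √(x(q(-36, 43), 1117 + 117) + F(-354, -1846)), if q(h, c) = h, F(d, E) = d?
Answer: √1477978 ≈ 1215.7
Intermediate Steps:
x(s, I) = I*(I + s)
√(x(q(-36, 43), 1117 + 117) + F(-354, -1846)) = √((1117 + 117)*((1117 + 117) - 36) - 354) = √(1234*(1234 - 36) - 354) = √(1234*1198 - 354) = √(1478332 - 354) = √1477978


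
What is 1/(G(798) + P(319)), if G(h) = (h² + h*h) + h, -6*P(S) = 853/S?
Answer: 1914/2439212231 ≈ 7.8468e-7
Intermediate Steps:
P(S) = -853/(6*S)
G(h) = h + 2*h² (G(h) = (h² + h²) + h = 2*h² + h = h + 2*h²)
1/(G(798) + P(319)) = 1/(798*(1 + 2*798) - 853/6/319) = 1/(798*(1 + 1596) - 853/6*1/319) = 1/(798*1597 - 853/1914) = 1/(1274406 - 853/1914) = 1/(2439212231/1914) = 1914/2439212231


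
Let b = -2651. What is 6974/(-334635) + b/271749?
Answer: -309143879/10104080735 ≈ -0.030596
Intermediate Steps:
6974/(-334635) + b/271749 = 6974/(-334635) - 2651/271749 = 6974*(-1/334635) - 2651*1/271749 = -6974/334635 - 2651/271749 = -309143879/10104080735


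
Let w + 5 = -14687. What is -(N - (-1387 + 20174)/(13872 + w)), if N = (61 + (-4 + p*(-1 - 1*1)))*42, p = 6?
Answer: -1568587/820 ≈ -1912.9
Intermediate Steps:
w = -14692 (w = -5 - 14687 = -14692)
N = 1890 (N = (61 + (-4 + 6*(-1 - 1*1)))*42 = (61 + (-4 + 6*(-1 - 1)))*42 = (61 + (-4 + 6*(-2)))*42 = (61 + (-4 - 12))*42 = (61 - 16)*42 = 45*42 = 1890)
-(N - (-1387 + 20174)/(13872 + w)) = -(1890 - (-1387 + 20174)/(13872 - 14692)) = -(1890 - 18787/(-820)) = -(1890 - 18787*(-1)/820) = -(1890 - 1*(-18787/820)) = -(1890 + 18787/820) = -1*1568587/820 = -1568587/820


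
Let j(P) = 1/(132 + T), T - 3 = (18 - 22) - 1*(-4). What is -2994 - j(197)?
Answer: -404191/135 ≈ -2994.0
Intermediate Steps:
T = 3 (T = 3 + ((18 - 22) - 1*(-4)) = 3 + (-4 + 4) = 3 + 0 = 3)
j(P) = 1/135 (j(P) = 1/(132 + 3) = 1/135)
-2994 - j(197) = -2994 - 1*1/135 = -2994 - 1/135 = -404191/135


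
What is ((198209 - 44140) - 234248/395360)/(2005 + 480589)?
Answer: 1087722957/3407113640 ≈ 0.31925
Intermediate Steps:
((198209 - 44140) - 234248/395360)/(2005 + 480589) = (154069 - 234248*1/395360)/482594 = (154069 - 4183/7060)*(1/482594) = (1087722957/7060)*(1/482594) = 1087722957/3407113640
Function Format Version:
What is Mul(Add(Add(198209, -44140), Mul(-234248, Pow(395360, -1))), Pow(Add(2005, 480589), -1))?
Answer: Rational(1087722957, 3407113640) ≈ 0.31925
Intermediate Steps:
Mul(Add(Add(198209, -44140), Mul(-234248, Pow(395360, -1))), Pow(Add(2005, 480589), -1)) = Mul(Add(154069, Mul(-234248, Rational(1, 395360))), Pow(482594, -1)) = Mul(Add(154069, Rational(-4183, 7060)), Rational(1, 482594)) = Mul(Rational(1087722957, 7060), Rational(1, 482594)) = Rational(1087722957, 3407113640)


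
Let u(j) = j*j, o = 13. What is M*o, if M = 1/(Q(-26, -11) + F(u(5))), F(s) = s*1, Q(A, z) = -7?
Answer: 13/18 ≈ 0.72222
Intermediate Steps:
u(j) = j²
F(s) = s
M = 1/18 (M = 1/(-7 + 5²) = 1/(-7 + 25) = 1/18 ≈ 0.055556)
M*o = (1/18)*13 = 13/18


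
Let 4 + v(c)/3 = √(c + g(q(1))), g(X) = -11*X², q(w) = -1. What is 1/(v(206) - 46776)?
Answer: -15596/729705063 - √195/729705063 ≈ -2.1392e-5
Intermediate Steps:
v(c) = -12 + 3*√(-11 + c) (v(c) = -12 + 3*√(c - 11*(-1)²) = -12 + 3*√(c - 11*1) = -12 + 3*√(c - 11) = -12 + 3*√(-11 + c))
1/(v(206) - 46776) = 1/((-12 + 3*√(-11 + 206)) - 46776) = 1/((-12 + 3*√195) - 46776) = 1/(-46788 + 3*√195)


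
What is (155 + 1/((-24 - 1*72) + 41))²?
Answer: 72658576/3025 ≈ 24019.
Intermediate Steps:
(155 + 1/((-24 - 1*72) + 41))² = (155 + 1/((-24 - 72) + 41))² = (155 + 1/(-96 + 41))² = (155 + 1/(-55))² = (155 - 1/55)² = (8524/55)² = 72658576/3025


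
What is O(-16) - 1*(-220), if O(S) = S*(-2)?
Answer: 252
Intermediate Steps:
O(S) = -2*S
O(-16) - 1*(-220) = -2*(-16) - 1*(-220) = 32 + 220 = 252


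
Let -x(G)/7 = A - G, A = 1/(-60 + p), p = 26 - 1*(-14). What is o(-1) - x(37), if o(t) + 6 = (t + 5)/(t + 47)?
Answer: -122021/460 ≈ -265.26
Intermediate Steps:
o(t) = -6 + (5 + t)/(47 + t) (o(t) = -6 + (t + 5)/(t + 47) = -6 + (5 + t)/(47 + t))
p = 40 (p = 26 + 14 = 40)
A = -1/20 (A = 1/(-60 + 40) = 1/(-20) = -1/20 ≈ -0.050000)
x(G) = 7/20 + 7*G (x(G) = -7*(-1/20 - G) = 7/20 + 7*G)
o(-1) - x(37) = (-277 - 5*(-1))/(47 - 1) - (7/20 + 7*37) = (-277 + 5)/46 - (7/20 + 259) = (1/46)*(-272) - 1*5187/20 = -136/23 - 5187/20 = -122021/460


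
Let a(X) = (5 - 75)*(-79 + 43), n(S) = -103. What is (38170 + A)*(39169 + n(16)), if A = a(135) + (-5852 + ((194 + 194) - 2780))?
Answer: 1267535436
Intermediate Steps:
a(X) = 2520 (a(X) = -70*(-36) = 2520)
A = -5724 (A = 2520 + (-5852 + ((194 + 194) - 2780)) = 2520 + (-5852 + (388 - 2780)) = 2520 + (-5852 - 2392) = 2520 - 8244 = -5724)
(38170 + A)*(39169 + n(16)) = (38170 - 5724)*(39169 - 103) = 32446*39066 = 1267535436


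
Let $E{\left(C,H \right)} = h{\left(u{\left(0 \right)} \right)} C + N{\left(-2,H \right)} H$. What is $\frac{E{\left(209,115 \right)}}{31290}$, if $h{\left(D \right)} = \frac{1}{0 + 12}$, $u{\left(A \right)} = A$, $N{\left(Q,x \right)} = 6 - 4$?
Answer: $\frac{2969}{375480} \approx 0.0079072$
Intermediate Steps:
$N{\left(Q,x \right)} = 2$ ($N{\left(Q,x \right)} = 6 - 4 = 2$)
$h{\left(D \right)} = \frac{1}{12}$
$E{\left(C,H \right)} = 2 H + \frac{C}{12}$ ($E{\left(C,H \right)} = \frac{C}{12} + 2 H = 2 H + \frac{C}{12}$)
$\frac{E{\left(209,115 \right)}}{31290} = \frac{2 \cdot 115 + \frac{1}{12} \cdot 209}{31290} = \left(230 + \frac{209}{12}\right) \frac{1}{31290} = \frac{2969}{12} \cdot \frac{1}{31290} = \frac{2969}{375480}$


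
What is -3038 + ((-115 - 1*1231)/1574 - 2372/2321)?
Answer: -5552721623/1826627 ≈ -3039.9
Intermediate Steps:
-3038 + ((-115 - 1*1231)/1574 - 2372/2321) = -3038 + ((-115 - 1231)*(1/1574) - 2372*1/2321) = -3038 + (-1346*1/1574 - 2372/2321) = -3038 + (-673/787 - 2372/2321) = -3038 - 3428797/1826627 = -5552721623/1826627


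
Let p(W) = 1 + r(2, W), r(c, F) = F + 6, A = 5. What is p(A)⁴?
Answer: 20736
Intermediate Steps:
r(c, F) = 6 + F
p(W) = 7 + W (p(W) = 1 + (6 + W) = 7 + W)
p(A)⁴ = (7 + 5)⁴ = 12⁴ = 20736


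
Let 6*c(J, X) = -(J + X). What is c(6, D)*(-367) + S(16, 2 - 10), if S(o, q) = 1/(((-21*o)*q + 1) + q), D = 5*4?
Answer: 12791054/8043 ≈ 1590.3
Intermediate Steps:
D = 20
S(o, q) = 1/(1 + q - 21*o*q) (S(o, q) = 1/((-21*o*q + 1) + q) = 1/((1 - 21*o*q) + q) = 1/(1 + q - 21*o*q))
c(J, X) = -J/6 - X/6 (c(J, X) = (-(J + X))/6 = (-J - X)/6 = -J/6 - X/6)
c(6, D)*(-367) + S(16, 2 - 10) = (-1/6*6 - 1/6*20)*(-367) + 1/(1 + (2 - 10) - 21*16*(2 - 10)) = (-1 - 10/3)*(-367) + 1/(1 - 8 - 21*16*(-8)) = -13/3*(-367) + 1/(1 - 8 + 2688) = 4771/3 + 1/2681 = 12791054/8043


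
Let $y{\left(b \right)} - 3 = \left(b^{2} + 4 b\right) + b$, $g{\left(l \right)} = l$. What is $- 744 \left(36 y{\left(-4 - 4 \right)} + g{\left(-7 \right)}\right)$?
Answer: $-717960$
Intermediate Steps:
$y{\left(b \right)} = 3 + b^{2} + 5 b$ ($y{\left(b \right)} = 3 + \left(\left(b^{2} + 4 b\right) + b\right) = 3 + \left(b^{2} + 5 b\right) = 3 + b^{2} + 5 b$)
$- 744 \left(36 y{\left(-4 - 4 \right)} + g{\left(-7 \right)}\right) = - 744 \left(36 \left(3 + \left(-4 - 4\right)^{2} + 5 \left(-4 - 4\right)\right) - 7\right) = - 744 \left(36 \left(3 + \left(-8\right)^{2} + 5 \left(-8\right)\right) - 7\right) = - 744 \left(36 \left(3 + 64 - 40\right) - 7\right) = - 744 \left(36 \cdot 27 - 7\right) = - 744 \left(972 - 7\right) = \left(-744\right) 965 = -717960$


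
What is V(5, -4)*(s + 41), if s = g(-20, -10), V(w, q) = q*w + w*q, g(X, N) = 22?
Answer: -2520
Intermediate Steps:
V(w, q) = 2*q*w (V(w, q) = q*w + q*w = 2*q*w)
s = 22
V(5, -4)*(s + 41) = (2*(-4)*5)*(22 + 41) = -40*63 = -2520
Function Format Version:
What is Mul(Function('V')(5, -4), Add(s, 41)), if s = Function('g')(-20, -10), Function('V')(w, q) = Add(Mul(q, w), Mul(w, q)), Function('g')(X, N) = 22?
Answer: -2520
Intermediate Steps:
Function('V')(w, q) = Mul(2, q, w) (Function('V')(w, q) = Add(Mul(q, w), Mul(q, w)) = Mul(2, q, w))
s = 22
Mul(Function('V')(5, -4), Add(s, 41)) = Mul(Mul(2, -4, 5), Add(22, 41)) = Mul(-40, 63) = -2520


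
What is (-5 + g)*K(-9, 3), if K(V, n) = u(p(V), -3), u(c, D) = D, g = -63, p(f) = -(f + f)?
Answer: 204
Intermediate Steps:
p(f) = -2*f
K(V, n) = -3
(-5 + g)*K(-9, 3) = (-5 - 63)*(-3) = -68*(-3) = 204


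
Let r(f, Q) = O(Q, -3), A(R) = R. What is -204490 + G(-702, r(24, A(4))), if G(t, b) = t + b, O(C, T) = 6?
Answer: -205186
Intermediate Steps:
r(f, Q) = 6
G(t, b) = b + t
-204490 + G(-702, r(24, A(4))) = -204490 + (6 - 702) = -204490 - 696 = -205186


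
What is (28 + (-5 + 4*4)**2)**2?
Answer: 22201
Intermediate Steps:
(28 + (-5 + 4*4)**2)**2 = (28 + (-5 + 16)**2)**2 = (28 + 11**2)**2 = (28 + 121)**2 = 149**2 = 22201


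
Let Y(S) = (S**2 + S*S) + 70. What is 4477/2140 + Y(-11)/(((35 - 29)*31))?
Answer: 250067/66340 ≈ 3.7695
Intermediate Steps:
Y(S) = 70 + 2*S**2 (Y(S) = (S**2 + S**2) + 70 = 2*S**2 + 70 = 70 + 2*S**2)
4477/2140 + Y(-11)/(((35 - 29)*31)) = 4477/2140 + (70 + 2*(-11)**2)/(((35 - 29)*31)) = 4477*(1/2140) + (70 + 2*121)/((6*31)) = 4477/2140 + (70 + 242)/186 = 4477/2140 + 312*(1/186) = 4477/2140 + 52/31 = 250067/66340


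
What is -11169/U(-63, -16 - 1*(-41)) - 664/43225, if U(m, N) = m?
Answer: 7662511/43225 ≈ 177.27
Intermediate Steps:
-11169/U(-63, -16 - 1*(-41)) - 664/43225 = -11169/(-63) - 664/43225 = -11169*(-1/63) - 664*1/43225 = 1241/7 - 664/43225 = 7662511/43225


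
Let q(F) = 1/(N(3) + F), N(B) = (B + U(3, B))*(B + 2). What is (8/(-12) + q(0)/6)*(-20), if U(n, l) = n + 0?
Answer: 119/9 ≈ 13.222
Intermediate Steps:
U(n, l) = n
N(B) = (2 + B)*(3 + B) (N(B) = (B + 3)*(B + 2) = (3 + B)*(2 + B) = (2 + B)*(3 + B))
q(F) = 1/(30 + F) (q(F) = 1/((6 + 3² + 5*3) + F) = 1/((6 + 9 + 15) + F) = 1/(30 + F))
(8/(-12) + q(0)/6)*(-20) = (8/(-12) + 1/((30 + 0)*6))*(-20) = (8*(-1/12) + (⅙)/30)*(-20) = (-⅔ + (1/30)*(⅙))*(-20) = (-⅔ + 1/180)*(-20) = -119/180*(-20) = 119/9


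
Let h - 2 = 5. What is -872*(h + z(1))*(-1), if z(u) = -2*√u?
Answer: 4360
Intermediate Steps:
h = 7 (h = 2 + 5 = 7)
-872*(h + z(1))*(-1) = -872*(7 - 2*√1)*(-1) = -872*(7 - 2*1)*(-1) = -872*(7 - 2)*(-1) = -4360*(-1) = -872*(-5) = 4360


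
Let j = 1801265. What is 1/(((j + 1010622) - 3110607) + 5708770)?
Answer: 1/5410050 ≈ 1.8484e-7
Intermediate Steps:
1/(((j + 1010622) - 3110607) + 5708770) = 1/(((1801265 + 1010622) - 3110607) + 5708770) = 1/((2811887 - 3110607) + 5708770) = 1/(-298720 + 5708770) = 1/5410050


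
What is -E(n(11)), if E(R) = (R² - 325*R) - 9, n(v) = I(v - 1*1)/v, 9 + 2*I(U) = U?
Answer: 11505/484 ≈ 23.771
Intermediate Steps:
I(U) = -9/2 + U/2
n(v) = (-5 + v/2)/v (n(v) = (-9/2 + (v - 1*1)/2)/v = (-9/2 + (v - 1)/2)/v = (-9/2 + (-1 + v)/2)/v = (-9/2 + (-½ + v/2))/v = (-5 + v/2)/v)
E(R) = -9 + R² - 325*R
-E(n(11)) = -(-9 + ((½)*(-10 + 11)/11)² - 325*(-10 + 11)/(2*11)) = -(-9 + ((½)*(1/11)*1)² - 325/(2*11)) = -(-9 + (1/22)² - 325*1/22) = -(-9 + 1/484 - 325/22) = -1*(-11505/484) = 11505/484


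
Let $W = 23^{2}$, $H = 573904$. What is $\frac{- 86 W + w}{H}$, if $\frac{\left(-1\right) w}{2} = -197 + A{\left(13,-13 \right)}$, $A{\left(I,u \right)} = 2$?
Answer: $- \frac{2819}{35869} \approx -0.078592$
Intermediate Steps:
$w = 390$ ($w = - 2 \left(-197 + 2\right) = \left(-2\right) \left(-195\right) = 390$)
$W = 529$
$\frac{- 86 W + w}{H} = \frac{\left(-86\right) 529 + 390}{573904} = \left(-45494 + 390\right) \frac{1}{573904} = \left(-45104\right) \frac{1}{573904} = - \frac{2819}{35869}$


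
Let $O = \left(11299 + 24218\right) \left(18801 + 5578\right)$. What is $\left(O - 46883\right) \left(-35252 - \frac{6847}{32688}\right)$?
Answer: $- \frac{249426933136439845}{8172} \approx -3.0522 \cdot 10^{13}$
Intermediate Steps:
$O = 865868943$ ($O = 35517 \cdot 24379 = 865868943$)
$\left(O - 46883\right) \left(-35252 - \frac{6847}{32688}\right) = \left(865868943 - 46883\right) \left(-35252 - \frac{6847}{32688}\right) = 865822060 \left(-35252 - \frac{6847}{32688}\right) = 865822060 \left(- \frac{1152324223}{32688}\right) = - \frac{249426933136439845}{8172}$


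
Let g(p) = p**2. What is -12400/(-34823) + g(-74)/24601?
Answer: 495743148/856680623 ≈ 0.57868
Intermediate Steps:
-12400/(-34823) + g(-74)/24601 = -12400/(-34823) + (-74)**2/24601 = -12400*(-1/34823) + 5476*(1/24601) = 12400/34823 + 5476/24601 = 495743148/856680623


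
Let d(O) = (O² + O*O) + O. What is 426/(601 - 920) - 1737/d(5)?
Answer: -4773/145 ≈ -32.917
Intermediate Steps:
d(O) = O + 2*O² (d(O) = (O² + O²) + O = 2*O² + O = O + 2*O²)
426/(601 - 920) - 1737/d(5) = 426/(601 - 920) - 1737*1/(5*(1 + 2*5)) = 426/(-319) - 1737*1/(5*(1 + 10)) = 426*(-1/319) - 1737/(5*11) = -426/319 - 1737/55 = -4773/145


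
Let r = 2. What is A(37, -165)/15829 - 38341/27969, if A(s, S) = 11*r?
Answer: -55116761/40247391 ≈ -1.3694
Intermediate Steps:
A(s, S) = 22 (A(s, S) = 11*2 = 22)
A(37, -165)/15829 - 38341/27969 = 22/15829 - 38341/27969 = 22*(1/15829) - 38341*1/27969 = 2/1439 - 38341/27969 = -55116761/40247391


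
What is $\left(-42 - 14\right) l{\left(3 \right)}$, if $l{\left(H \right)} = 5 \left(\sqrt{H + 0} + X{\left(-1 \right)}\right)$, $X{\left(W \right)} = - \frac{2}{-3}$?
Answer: $- \frac{560}{3} - 280 \sqrt{3} \approx -671.64$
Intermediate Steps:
$X{\left(W \right)} = \frac{2}{3}$ ($X{\left(W \right)} = \left(-2\right) \left(- \frac{1}{3}\right) = \frac{2}{3}$)
$l{\left(H \right)} = \frac{10}{3} + 5 \sqrt{H}$ ($l{\left(H \right)} = 5 \left(\sqrt{H + 0} + \frac{2}{3}\right) = 5 \left(\sqrt{H} + \frac{2}{3}\right) = 5 \left(\frac{2}{3} + \sqrt{H}\right) = \frac{10}{3} + 5 \sqrt{H}$)
$\left(-42 - 14\right) l{\left(3 \right)} = \left(-42 - 14\right) \left(\frac{10}{3} + 5 \sqrt{3}\right) = - 56 \left(\frac{10}{3} + 5 \sqrt{3}\right) = - \frac{560}{3} - 280 \sqrt{3}$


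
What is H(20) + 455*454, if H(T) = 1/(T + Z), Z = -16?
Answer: 826281/4 ≈ 2.0657e+5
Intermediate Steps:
H(T) = 1/(-16 + T) (H(T) = 1/(T - 16) = 1/(-16 + T))
H(20) + 455*454 = 1/(-16 + 20) + 455*454 = 1/4 + 206570 = ¼ + 206570 = 826281/4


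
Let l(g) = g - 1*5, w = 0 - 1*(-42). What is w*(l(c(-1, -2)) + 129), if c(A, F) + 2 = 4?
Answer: 5292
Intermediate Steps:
c(A, F) = 2 (c(A, F) = -2 + 4 = 2)
w = 42 (w = 0 + 42 = 42)
l(g) = -5 + g (l(g) = g - 5 = -5 + g)
w*(l(c(-1, -2)) + 129) = 42*((-5 + 2) + 129) = 42*(-3 + 129) = 42*126 = 5292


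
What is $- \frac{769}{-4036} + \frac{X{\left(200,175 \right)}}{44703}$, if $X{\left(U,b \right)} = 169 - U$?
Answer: $\frac{34251491}{180421308} \approx 0.18984$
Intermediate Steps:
$- \frac{769}{-4036} + \frac{X{\left(200,175 \right)}}{44703} = - \frac{769}{-4036} + \frac{169 - 200}{44703} = \left(-769\right) \left(- \frac{1}{4036}\right) + \left(169 - 200\right) \frac{1}{44703} = \frac{769}{4036} - \frac{31}{44703} = \frac{34251491}{180421308}$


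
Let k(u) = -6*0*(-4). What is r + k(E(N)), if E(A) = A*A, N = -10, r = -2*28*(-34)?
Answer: 1904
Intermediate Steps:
r = 1904 (r = -56*(-34) = 1904)
E(A) = A²
k(u) = 0 (k(u) = 0*(-4) = 0)
r + k(E(N)) = 1904 + 0 = 1904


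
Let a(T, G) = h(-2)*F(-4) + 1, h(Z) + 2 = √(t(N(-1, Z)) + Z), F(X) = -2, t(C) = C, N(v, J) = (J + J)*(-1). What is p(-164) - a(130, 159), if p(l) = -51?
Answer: -56 + 2*√2 ≈ -53.172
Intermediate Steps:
N(v, J) = -2*J (N(v, J) = (2*J)*(-1) = -2*J)
h(Z) = -2 + √(-Z) (h(Z) = -2 + √(-2*Z + Z) = -2 + √(-Z))
a(T, G) = 5 - 2*√2 (a(T, G) = (-2 + √(-1*(-2)))*(-2) + 1 = (-2 + √2)*(-2) + 1 = (4 - 2*√2) + 1 = 5 - 2*√2)
p(-164) - a(130, 159) = -51 - (5 - 2*√2) = -51 + (-5 + 2*√2) = -56 + 2*√2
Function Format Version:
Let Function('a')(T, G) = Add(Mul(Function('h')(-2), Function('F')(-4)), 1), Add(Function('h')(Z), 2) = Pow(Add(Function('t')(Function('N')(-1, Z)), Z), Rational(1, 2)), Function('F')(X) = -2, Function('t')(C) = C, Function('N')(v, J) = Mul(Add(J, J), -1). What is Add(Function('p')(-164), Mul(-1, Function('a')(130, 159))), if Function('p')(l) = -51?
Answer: Add(-56, Mul(2, Pow(2, Rational(1, 2)))) ≈ -53.172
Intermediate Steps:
Function('N')(v, J) = Mul(-2, J) (Function('N')(v, J) = Mul(Mul(2, J), -1) = Mul(-2, J))
Function('h')(Z) = Add(-2, Pow(Mul(-1, Z), Rational(1, 2))) (Function('h')(Z) = Add(-2, Pow(Add(Mul(-2, Z), Z), Rational(1, 2))) = Add(-2, Pow(Mul(-1, Z), Rational(1, 2))))
Function('a')(T, G) = Add(5, Mul(-2, Pow(2, Rational(1, 2)))) (Function('a')(T, G) = Add(Mul(Add(-2, Pow(Mul(-1, -2), Rational(1, 2))), -2), 1) = Add(Mul(Add(-2, Pow(2, Rational(1, 2))), -2), 1) = Add(Add(4, Mul(-2, Pow(2, Rational(1, 2)))), 1) = Add(5, Mul(-2, Pow(2, Rational(1, 2)))))
Add(Function('p')(-164), Mul(-1, Function('a')(130, 159))) = Add(-51, Mul(-1, Add(5, Mul(-2, Pow(2, Rational(1, 2)))))) = Add(-51, Add(-5, Mul(2, Pow(2, Rational(1, 2))))) = Add(-56, Mul(2, Pow(2, Rational(1, 2))))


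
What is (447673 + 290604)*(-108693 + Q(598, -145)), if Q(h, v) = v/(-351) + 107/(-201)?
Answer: -1887136480425545/23517 ≈ -8.0246e+10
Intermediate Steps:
Q(h, v) = -107/201 - v/351 (Q(h, v) = v*(-1/351) + 107*(-1/201) = -v/351 - 107/201 = -107/201 - v/351)
(447673 + 290604)*(-108693 + Q(598, -145)) = (447673 + 290604)*(-108693 + (-107/201 - 1/351*(-145))) = 738277*(-108693 + (-107/201 + 145/351)) = 738277*(-108693 - 2804/23517) = 738277*(-2556136085/23517) = -1887136480425545/23517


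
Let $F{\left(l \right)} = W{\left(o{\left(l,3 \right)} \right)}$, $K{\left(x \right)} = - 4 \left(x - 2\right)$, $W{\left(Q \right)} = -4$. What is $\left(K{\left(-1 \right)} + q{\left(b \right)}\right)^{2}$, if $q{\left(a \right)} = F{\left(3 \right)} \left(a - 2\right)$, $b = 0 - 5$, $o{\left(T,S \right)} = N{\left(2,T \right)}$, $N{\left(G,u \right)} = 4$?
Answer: $1600$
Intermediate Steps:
$o{\left(T,S \right)} = 4$
$b = -5$
$K{\left(x \right)} = 8 - 4 x$ ($K{\left(x \right)} = - 4 \left(-2 + x\right) = 8 - 4 x$)
$F{\left(l \right)} = -4$
$q{\left(a \right)} = 8 - 4 a$ ($q{\left(a \right)} = - 4 \left(a - 2\right) = - 4 \left(-2 + a\right) = 8 - 4 a$)
$\left(K{\left(-1 \right)} + q{\left(b \right)}\right)^{2} = \left(\left(8 - -4\right) + \left(8 - -20\right)\right)^{2} = \left(\left(8 + 4\right) + \left(8 + 20\right)\right)^{2} = \left(12 + 28\right)^{2} = 40^{2} = 1600$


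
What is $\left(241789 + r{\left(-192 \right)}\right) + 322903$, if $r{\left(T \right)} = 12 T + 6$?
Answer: $562394$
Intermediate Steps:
$r{\left(T \right)} = 6 + 12 T$
$\left(241789 + r{\left(-192 \right)}\right) + 322903 = \left(241789 + \left(6 + 12 \left(-192\right)\right)\right) + 322903 = \left(241789 + \left(6 - 2304\right)\right) + 322903 = \left(241789 - 2298\right) + 322903 = 239491 + 322903 = 562394$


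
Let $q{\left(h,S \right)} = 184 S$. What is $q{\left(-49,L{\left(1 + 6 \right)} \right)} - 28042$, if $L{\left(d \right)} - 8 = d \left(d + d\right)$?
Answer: $-8538$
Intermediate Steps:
$L{\left(d \right)} = 8 + 2 d^{2}$ ($L{\left(d \right)} = 8 + d \left(d + d\right) = 8 + d 2 d = 8 + 2 d^{2}$)
$q{\left(-49,L{\left(1 + 6 \right)} \right)} - 28042 = 184 \left(8 + 2 \left(1 + 6\right)^{2}\right) - 28042 = 184 \left(8 + 2 \cdot 7^{2}\right) - 28042 = 184 \left(8 + 2 \cdot 49\right) - 28042 = 184 \left(8 + 98\right) - 28042 = 184 \cdot 106 - 28042 = 19504 - 28042 = -8538$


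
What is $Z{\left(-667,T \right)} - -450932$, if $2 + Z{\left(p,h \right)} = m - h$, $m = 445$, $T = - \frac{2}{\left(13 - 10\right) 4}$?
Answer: $\frac{2708251}{6} \approx 4.5138 \cdot 10^{5}$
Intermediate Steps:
$T = - \frac{1}{6}$ ($T = - \frac{2}{3 \cdot 4} = - \frac{2}{12} = \left(-2\right) \frac{1}{12} = - \frac{1}{6} \approx -0.16667$)
$Z{\left(p,h \right)} = 443 - h$ ($Z{\left(p,h \right)} = -2 - \left(-445 + h\right) = 443 - h$)
$Z{\left(-667,T \right)} - -450932 = \left(443 - - \frac{1}{6}\right) - -450932 = \left(443 + \frac{1}{6}\right) + 450932 = \frac{2659}{6} + 450932 = \frac{2708251}{6}$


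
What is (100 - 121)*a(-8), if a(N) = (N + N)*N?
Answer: -2688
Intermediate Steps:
a(N) = 2*N² (a(N) = (2*N)*N = 2*N²)
(100 - 121)*a(-8) = (100 - 121)*(2*(-8)²) = -42*64 = -21*128 = -2688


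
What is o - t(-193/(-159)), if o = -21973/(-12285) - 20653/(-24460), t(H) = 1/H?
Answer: 2997713723/1656993780 ≈ 1.8091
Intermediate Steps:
o = 22605191/8585460 (o = -21973*(-1/12285) - 20653*(-1/24460) = 3139/1755 + 20653/24460 = 22605191/8585460 ≈ 2.6330)
o - t(-193/(-159)) = 22605191/8585460 - 1/((-193/(-159))) = 22605191/8585460 - 1/((-193*(-1/159))) = 22605191/8585460 - 1/193/159 = 22605191/8585460 - 1*159/193 = 22605191/8585460 - 159/193 = 2997713723/1656993780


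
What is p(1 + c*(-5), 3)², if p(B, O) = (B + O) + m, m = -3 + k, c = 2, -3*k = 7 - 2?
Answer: 1024/9 ≈ 113.78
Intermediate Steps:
k = -5/3 (k = -(7 - 2)/3 = -⅓*5 = -5/3 ≈ -1.6667)
m = -14/3 (m = -3 - 5/3 = -14/3 ≈ -4.6667)
p(B, O) = -14/3 + B + O (p(B, O) = (B + O) - 14/3 = -14/3 + B + O)
p(1 + c*(-5), 3)² = (-14/3 + (1 + 2*(-5)) + 3)² = (-14/3 + (1 - 10) + 3)² = (-14/3 - 9 + 3)² = (-32/3)² = 1024/9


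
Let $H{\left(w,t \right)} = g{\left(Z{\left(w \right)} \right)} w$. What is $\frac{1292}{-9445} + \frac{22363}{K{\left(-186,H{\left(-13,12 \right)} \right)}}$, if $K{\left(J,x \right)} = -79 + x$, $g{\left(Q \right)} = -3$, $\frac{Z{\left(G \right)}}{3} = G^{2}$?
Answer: $- \frac{42254043}{75560} \approx -559.21$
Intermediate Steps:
$Z{\left(G \right)} = 3 G^{2}$
$H{\left(w,t \right)} = - 3 w$
$\frac{1292}{-9445} + \frac{22363}{K{\left(-186,H{\left(-13,12 \right)} \right)}} = \frac{1292}{-9445} + \frac{22363}{-79 - -39} = 1292 \left(- \frac{1}{9445}\right) + \frac{22363}{-79 + 39} = - \frac{1292}{9445} + \frac{22363}{-40} = - \frac{1292}{9445} + 22363 \left(- \frac{1}{40}\right) = - \frac{1292}{9445} - \frac{22363}{40} = - \frac{42254043}{75560}$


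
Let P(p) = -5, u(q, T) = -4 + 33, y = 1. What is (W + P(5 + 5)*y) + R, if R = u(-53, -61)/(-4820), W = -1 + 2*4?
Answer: 9611/4820 ≈ 1.9940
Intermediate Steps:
u(q, T) = 29
W = 7 (W = -1 + 8 = 7)
R = -29/4820 (R = 29/(-4820) = 29*(-1/4820) = -29/4820 ≈ -0.0060166)
(W + P(5 + 5)*y) + R = (7 - 5*1) - 29/4820 = (7 - 5) - 29/4820 = 2 - 29/4820 = 9611/4820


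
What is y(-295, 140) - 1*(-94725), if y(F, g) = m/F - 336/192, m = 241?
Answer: 111772471/1180 ≈ 94722.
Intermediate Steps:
y(F, g) = -7/4 + 241/F (y(F, g) = 241/F - 336/192 = 241/F - 336*1/192 = 241/F - 7/4 = -7/4 + 241/F)
y(-295, 140) - 1*(-94725) = (-7/4 + 241/(-295)) - 1*(-94725) = (-7/4 + 241*(-1/295)) + 94725 = (-7/4 - 241/295) + 94725 = -3029/1180 + 94725 = 111772471/1180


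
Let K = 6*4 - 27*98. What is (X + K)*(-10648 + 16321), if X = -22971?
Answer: -145189089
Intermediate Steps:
K = -2622 (K = 24 - 2646 = -2622)
(X + K)*(-10648 + 16321) = (-22971 - 2622)*(-10648 + 16321) = -25593*5673 = -145189089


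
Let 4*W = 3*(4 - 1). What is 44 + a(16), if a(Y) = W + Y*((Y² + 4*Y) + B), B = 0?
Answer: 20665/4 ≈ 5166.3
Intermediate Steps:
W = 9/4 (W = (3*(4 - 1))/4 = (3*3)/4 = (¼)*9 = 9/4 ≈ 2.2500)
a(Y) = 9/4 + Y*(Y² + 4*Y) (a(Y) = 9/4 + Y*((Y² + 4*Y) + 0) = 9/4 + Y*(Y² + 4*Y))
44 + a(16) = 44 + (9/4 + 16³ + 4*16²) = 44 + (9/4 + 4096 + 4*256) = 44 + (9/4 + 4096 + 1024) = 44 + 20489/4 = 20665/4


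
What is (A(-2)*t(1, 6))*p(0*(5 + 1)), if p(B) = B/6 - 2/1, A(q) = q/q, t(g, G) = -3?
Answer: 6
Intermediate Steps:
A(q) = 1
p(B) = -2 + B/6 (p(B) = B*(⅙) - 2*1 = B/6 - 2 = -2 + B/6)
(A(-2)*t(1, 6))*p(0*(5 + 1)) = (1*(-3))*(-2 + (0*(5 + 1))/6) = -3*(-2 + (0*6)/6) = -3*(-2 + (⅙)*0) = -3*(-2 + 0) = -3*(-2) = 6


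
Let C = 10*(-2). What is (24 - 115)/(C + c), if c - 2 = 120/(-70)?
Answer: 637/138 ≈ 4.6159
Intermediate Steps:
C = -20
c = 2/7 (c = 2 + 120/(-70) = 2 + 120*(-1/70) = 2 - 12/7 = 2/7 ≈ 0.28571)
(24 - 115)/(C + c) = (24 - 115)/(-20 + 2/7) = -91/(-138/7) = -7/138*(-91) = 637/138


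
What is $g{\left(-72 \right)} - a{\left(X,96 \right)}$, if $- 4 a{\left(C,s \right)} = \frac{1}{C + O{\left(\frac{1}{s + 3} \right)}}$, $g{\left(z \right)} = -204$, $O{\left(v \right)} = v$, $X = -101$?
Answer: $- \frac{8158467}{39992} \approx -204.0$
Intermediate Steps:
$a{\left(C,s \right)} = - \frac{1}{4 \left(C + \frac{1}{3 + s}\right)}$ ($a{\left(C,s \right)} = - \frac{1}{4 \left(C + \frac{1}{s + 3}\right)} = - \frac{1}{4 \left(C + \frac{1}{3 + s}\right)}$)
$g{\left(-72 \right)} - a{\left(X,96 \right)} = -204 - \frac{-3 - 96}{4 \left(1 - 101 \left(3 + 96\right)\right)} = -204 - \frac{-3 - 96}{4 \left(1 - 9999\right)} = -204 - \frac{1}{4} \frac{1}{1 - 9999} \left(-99\right) = -204 - \frac{1}{4} \frac{1}{-9998} \left(-99\right) = -204 - \frac{1}{4} \left(- \frac{1}{9998}\right) \left(-99\right) = -204 - \frac{99}{39992} = - \frac{8158467}{39992}$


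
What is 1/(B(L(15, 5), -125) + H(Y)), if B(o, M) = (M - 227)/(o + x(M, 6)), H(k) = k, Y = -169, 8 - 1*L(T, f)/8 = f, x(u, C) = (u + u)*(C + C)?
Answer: -93/15706 ≈ -0.0059213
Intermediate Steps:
x(u, C) = 4*C*u (x(u, C) = (2*u)*(2*C) = 4*C*u)
L(T, f) = 64 - 8*f
B(o, M) = (-227 + M)/(o + 24*M) (B(o, M) = (M - 227)/(o + 4*6*M) = (-227 + M)/(o + 24*M))
1/(B(L(15, 5), -125) + H(Y)) = 1/((-227 - 125)/((64 - 8*5) + 24*(-125)) - 169) = 1/(-352/((64 - 40) - 3000) - 169) = 1/(-352/(24 - 3000) - 169) = 1/(-352/(-2976) - 169) = 1/(-1/2976*(-352) - 169) = 1/(11/93 - 169) = 1/(-15706/93) = -93/15706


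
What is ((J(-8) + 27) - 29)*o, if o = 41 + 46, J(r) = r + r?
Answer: -1566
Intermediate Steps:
J(r) = 2*r
o = 87
((J(-8) + 27) - 29)*o = ((2*(-8) + 27) - 29)*87 = ((-16 + 27) - 29)*87 = (11 - 29)*87 = -18*87 = -1566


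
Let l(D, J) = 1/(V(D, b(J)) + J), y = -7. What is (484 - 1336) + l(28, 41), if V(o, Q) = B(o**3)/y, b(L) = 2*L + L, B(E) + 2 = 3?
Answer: -243665/286 ≈ -851.98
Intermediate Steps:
B(E) = 1 (B(E) = -2 + 3 = 1)
b(L) = 3*L
V(o, Q) = -1/7 (V(o, Q) = 1/(-7) = 1*(-1/7) = -1/7)
l(D, J) = 1/(-1/7 + J)
(484 - 1336) + l(28, 41) = (484 - 1336) + 7/(-1 + 7*41) = -852 + 7/(-1 + 287) = -852 + 7/286 = -243665/286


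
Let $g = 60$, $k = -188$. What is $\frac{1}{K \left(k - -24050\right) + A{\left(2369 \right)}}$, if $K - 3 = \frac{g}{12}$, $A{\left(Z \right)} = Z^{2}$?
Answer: $\frac{1}{5803057} \approx 1.7232 \cdot 10^{-7}$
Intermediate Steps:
$K = 8$ ($K = 3 + \frac{60}{12} = 3 + 60 \cdot \frac{1}{12} = 3 + 5 = 8$)
$\frac{1}{K \left(k - -24050\right) + A{\left(2369 \right)}} = \frac{1}{8 \left(-188 - -24050\right) + 2369^{2}} = \frac{1}{8 \left(-188 + 24050\right) + 5612161} = \frac{1}{8 \cdot 23862 + 5612161} = \frac{1}{190896 + 5612161} = \frac{1}{5803057}$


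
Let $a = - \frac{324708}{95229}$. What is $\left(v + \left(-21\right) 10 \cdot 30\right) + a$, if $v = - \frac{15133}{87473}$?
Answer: $- \frac{17502877360147}{2776655439} \approx -6303.6$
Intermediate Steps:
$a = - \frac{108236}{31743}$ ($a = \left(-324708\right) \frac{1}{95229} = - \frac{108236}{31743} \approx -3.4098$)
$v = - \frac{15133}{87473}$ ($v = \left(-15133\right) \frac{1}{87473} = - \frac{15133}{87473} \approx -0.173$)
$\left(v + \left(-21\right) 10 \cdot 30\right) + a = \left(- \frac{15133}{87473} + \left(-21\right) 10 \cdot 30\right) - \frac{108236}{31743} = \left(- \frac{15133}{87473} - 6300\right) - \frac{108236}{31743} = - \frac{551095033}{87473} - \frac{108236}{31743} = - \frac{17502877360147}{2776655439}$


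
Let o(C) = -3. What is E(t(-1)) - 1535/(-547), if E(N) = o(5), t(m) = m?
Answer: -106/547 ≈ -0.19378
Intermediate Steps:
E(N) = -3
E(t(-1)) - 1535/(-547) = -3 - 1535/(-547) = -3 - 1535*(-1/547) = -3 + 1535/547 = -106/547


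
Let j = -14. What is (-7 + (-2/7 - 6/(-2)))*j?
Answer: 60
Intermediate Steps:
(-7 + (-2/7 - 6/(-2)))*j = (-7 + (-2/7 - 6/(-2)))*(-14) = (-7 + (-2*⅐ - 6*(-½)))*(-14) = (-7 + (-2/7 + 3))*(-14) = (-7 + 19/7)*(-14) = -30/7*(-14) = 60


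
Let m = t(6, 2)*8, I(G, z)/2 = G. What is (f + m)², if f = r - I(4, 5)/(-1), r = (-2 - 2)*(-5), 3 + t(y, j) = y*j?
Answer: 10000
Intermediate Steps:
I(G, z) = 2*G
t(y, j) = -3 + j*y (t(y, j) = -3 + y*j = -3 + j*y)
r = 20 (r = -4*(-5) = 20)
f = 28 (f = 20 - 2*4/(-1) = 20 - 8*(-1) = 20 - 1*(-8) = 20 + 8 = 28)
m = 72 (m = (-3 + 2*6)*8 = (-3 + 12)*8 = 9*8 = 72)
(f + m)² = (28 + 72)² = 100² = 10000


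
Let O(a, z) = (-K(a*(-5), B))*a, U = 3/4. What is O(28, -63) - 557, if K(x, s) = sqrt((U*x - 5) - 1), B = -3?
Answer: -557 - 28*I*sqrt(111) ≈ -557.0 - 295.0*I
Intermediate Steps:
U = 3/4 (U = 3*(1/4) = 3/4 ≈ 0.75000)
K(x, s) = sqrt(-6 + 3*x/4) (K(x, s) = sqrt((3*x/4 - 5) - 1) = sqrt((-5 + 3*x/4) - 1) = sqrt(-6 + 3*x/4))
O(a, z) = -a*sqrt(-24 - 15*a)/2 (O(a, z) = (-sqrt(-24 + 3*(a*(-5)))/2)*a = (-sqrt(-24 + 3*(-5*a))/2)*a = (-sqrt(-24 - 15*a)/2)*a = -a*sqrt(-24 - 15*a)/2)
O(28, -63) - 557 = -1/2*28*sqrt(-24 - 15*28) - 557 = -1/2*28*sqrt(-24 - 420) - 557 = -1/2*28*sqrt(-444) - 557 = -1/2*28*2*I*sqrt(111) - 557 = -28*I*sqrt(111) - 557 = -557 - 28*I*sqrt(111)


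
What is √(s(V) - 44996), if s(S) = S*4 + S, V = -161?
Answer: 3*I*√5089 ≈ 214.01*I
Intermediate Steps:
s(S) = 5*S (s(S) = 4*S + S = 5*S)
√(s(V) - 44996) = √(5*(-161) - 44996) = √(-805 - 44996) = √(-45801) = 3*I*√5089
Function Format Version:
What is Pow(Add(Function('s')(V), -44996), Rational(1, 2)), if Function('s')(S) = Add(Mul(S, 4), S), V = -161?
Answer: Mul(3, I, Pow(5089, Rational(1, 2))) ≈ Mul(214.01, I)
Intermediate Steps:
Function('s')(S) = Mul(5, S) (Function('s')(S) = Add(Mul(4, S), S) = Mul(5, S))
Pow(Add(Function('s')(V), -44996), Rational(1, 2)) = Pow(Add(Mul(5, -161), -44996), Rational(1, 2)) = Pow(Add(-805, -44996), Rational(1, 2)) = Pow(-45801, Rational(1, 2)) = Mul(3, I, Pow(5089, Rational(1, 2)))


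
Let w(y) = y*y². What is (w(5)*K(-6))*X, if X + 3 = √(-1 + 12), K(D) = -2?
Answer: 750 - 250*√11 ≈ -79.156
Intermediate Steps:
w(y) = y³
X = -3 + √11 (X = -3 + √(-1 + 12) = -3 + √11 ≈ 0.31662)
(w(5)*K(-6))*X = (5³*(-2))*(-3 + √11) = (125*(-2))*(-3 + √11) = -250*(-3 + √11) = 750 - 250*√11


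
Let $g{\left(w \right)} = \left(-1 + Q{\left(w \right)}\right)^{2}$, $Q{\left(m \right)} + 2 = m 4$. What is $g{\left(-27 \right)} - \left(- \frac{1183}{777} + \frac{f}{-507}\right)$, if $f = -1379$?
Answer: $\frac{231107177}{18759} \approx 12320.0$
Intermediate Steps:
$Q{\left(m \right)} = -2 + 4 m$ ($Q{\left(m \right)} = -2 + m 4 = -2 + 4 m$)
$g{\left(w \right)} = \left(-3 + 4 w\right)^{2}$ ($g{\left(w \right)} = \left(-1 + \left(-2 + 4 w\right)\right)^{2} = \left(-3 + 4 w\right)^{2}$)
$g{\left(-27 \right)} - \left(- \frac{1183}{777} + \frac{f}{-507}\right) = \left(-3 + 4 \left(-27\right)\right)^{2} - \left(- \frac{1183}{777} - \frac{1379}{-507}\right) = \left(-3 - 108\right)^{2} - \left(\left(-1183\right) \frac{1}{777} - - \frac{1379}{507}\right) = \left(-111\right)^{2} - \left(- \frac{169}{111} + \frac{1379}{507}\right) = 12321 - \frac{22462}{18759} = \frac{231107177}{18759}$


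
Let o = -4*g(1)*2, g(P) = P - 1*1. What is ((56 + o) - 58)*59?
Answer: -118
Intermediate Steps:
g(P) = -1 + P (g(P) = P - 1 = -1 + P)
o = 0 (o = -4*(-1 + 1)*2 = -4*0*2 = 0*2 = 0)
((56 + o) - 58)*59 = ((56 + 0) - 58)*59 = (56 - 58)*59 = -2*59 = -118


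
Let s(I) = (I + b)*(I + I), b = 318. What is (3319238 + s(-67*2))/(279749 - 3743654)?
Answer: -3269926/3463905 ≈ -0.94400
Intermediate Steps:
s(I) = 2*I*(318 + I) (s(I) = (I + 318)*(I + I) = (318 + I)*(2*I) = 2*I*(318 + I))
(3319238 + s(-67*2))/(279749 - 3743654) = (3319238 + 2*(-67*2)*(318 - 67*2))/(279749 - 3743654) = (3319238 + 2*(-134)*(318 - 134))/(-3463905) = (3319238 + 2*(-134)*184)*(-1/3463905) = (3319238 - 49312)*(-1/3463905) = 3269926*(-1/3463905) = -3269926/3463905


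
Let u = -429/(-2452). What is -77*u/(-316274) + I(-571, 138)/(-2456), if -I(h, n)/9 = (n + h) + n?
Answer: -4595717829/4251422881 ≈ -1.0810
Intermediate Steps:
I(h, n) = -18*n - 9*h (I(h, n) = -9*((n + h) + n) = -9*((h + n) + n) = -9*(h + 2*n) = -18*n - 9*h)
u = 429/2452 (u = -429*(-1/2452) = 429/2452 ≈ 0.17496)
-77*u/(-316274) + I(-571, 138)/(-2456) = -77*429/2452/(-316274) + (-18*138 - 9*(-571))/(-2456) = -33033/2452*(-1/316274) + (-2484 + 5139)*(-1/2456) = 4719/110786264 + 2655*(-1/2456) = 4719/110786264 - 2655/2456 = -4595717829/4251422881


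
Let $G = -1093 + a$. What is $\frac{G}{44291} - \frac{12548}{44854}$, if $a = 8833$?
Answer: $- \frac{104296754}{993314257} \approx -0.105$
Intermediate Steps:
$G = 7740$ ($G = -1093 + 8833 = 7740$)
$\frac{G}{44291} - \frac{12548}{44854} = \frac{7740}{44291} - \frac{12548}{44854} = 7740 \cdot \frac{1}{44291} - \frac{6274}{22427} = \frac{7740}{44291} - \frac{6274}{22427} = - \frac{104296754}{993314257}$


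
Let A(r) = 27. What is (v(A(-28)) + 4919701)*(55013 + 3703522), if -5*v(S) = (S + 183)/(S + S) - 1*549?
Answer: 18491278161873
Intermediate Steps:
v(S) = 549/5 - (183 + S)/(10*S) (v(S) = -((S + 183)/(S + S) - 1*549)/5 = -((183 + S)/((2*S)) - 549)/5 = -((183 + S)*(1/(2*S)) - 549)/5 = -((183 + S)/(2*S) - 549)/5 = -(-549 + (183 + S)/(2*S))/5 = 549/5 - (183 + S)/(10*S))
(v(A(-28)) + 4919701)*(55013 + 3703522) = ((⅒)*(-183 + 1097*27)/27 + 4919701)*(55013 + 3703522) = ((⅒)*(1/27)*(-183 + 29619) + 4919701)*3758535 = ((⅒)*(1/27)*29436 + 4919701)*3758535 = (4906/45 + 4919701)*3758535 = (221391451/45)*3758535 = 18491278161873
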